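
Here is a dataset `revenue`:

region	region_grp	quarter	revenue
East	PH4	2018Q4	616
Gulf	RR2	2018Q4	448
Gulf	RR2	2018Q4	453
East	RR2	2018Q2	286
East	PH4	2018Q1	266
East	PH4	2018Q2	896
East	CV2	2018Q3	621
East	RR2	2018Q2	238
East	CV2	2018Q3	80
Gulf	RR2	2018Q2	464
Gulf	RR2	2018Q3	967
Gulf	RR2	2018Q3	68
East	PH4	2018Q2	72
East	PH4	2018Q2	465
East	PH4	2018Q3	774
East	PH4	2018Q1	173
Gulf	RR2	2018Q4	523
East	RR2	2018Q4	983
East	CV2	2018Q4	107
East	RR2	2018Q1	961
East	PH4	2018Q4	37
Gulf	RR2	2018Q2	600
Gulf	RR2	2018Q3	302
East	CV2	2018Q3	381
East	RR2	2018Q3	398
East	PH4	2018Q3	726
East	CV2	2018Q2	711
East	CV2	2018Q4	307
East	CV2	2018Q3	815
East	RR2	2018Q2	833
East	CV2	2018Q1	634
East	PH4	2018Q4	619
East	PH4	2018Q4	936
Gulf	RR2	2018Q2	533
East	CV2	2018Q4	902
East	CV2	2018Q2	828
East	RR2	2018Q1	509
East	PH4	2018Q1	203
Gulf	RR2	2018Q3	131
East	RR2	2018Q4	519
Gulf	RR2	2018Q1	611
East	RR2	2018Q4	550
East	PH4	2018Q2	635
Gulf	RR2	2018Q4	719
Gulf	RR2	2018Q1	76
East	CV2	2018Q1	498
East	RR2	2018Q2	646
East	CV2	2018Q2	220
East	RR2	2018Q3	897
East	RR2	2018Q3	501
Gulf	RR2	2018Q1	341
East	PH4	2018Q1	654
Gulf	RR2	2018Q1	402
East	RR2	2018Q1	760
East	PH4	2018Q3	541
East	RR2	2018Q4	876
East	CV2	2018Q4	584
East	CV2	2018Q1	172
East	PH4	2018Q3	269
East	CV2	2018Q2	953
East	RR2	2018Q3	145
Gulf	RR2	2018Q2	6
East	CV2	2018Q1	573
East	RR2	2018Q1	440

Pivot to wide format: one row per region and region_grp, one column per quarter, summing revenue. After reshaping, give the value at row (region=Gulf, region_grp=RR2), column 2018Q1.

Rows with region=Gulf, region_grp=RR2 and quarter=2018Q1: revenue values are 611, 76, 341, 402.
611 + 76 + 341 + 402 = 1430.

1430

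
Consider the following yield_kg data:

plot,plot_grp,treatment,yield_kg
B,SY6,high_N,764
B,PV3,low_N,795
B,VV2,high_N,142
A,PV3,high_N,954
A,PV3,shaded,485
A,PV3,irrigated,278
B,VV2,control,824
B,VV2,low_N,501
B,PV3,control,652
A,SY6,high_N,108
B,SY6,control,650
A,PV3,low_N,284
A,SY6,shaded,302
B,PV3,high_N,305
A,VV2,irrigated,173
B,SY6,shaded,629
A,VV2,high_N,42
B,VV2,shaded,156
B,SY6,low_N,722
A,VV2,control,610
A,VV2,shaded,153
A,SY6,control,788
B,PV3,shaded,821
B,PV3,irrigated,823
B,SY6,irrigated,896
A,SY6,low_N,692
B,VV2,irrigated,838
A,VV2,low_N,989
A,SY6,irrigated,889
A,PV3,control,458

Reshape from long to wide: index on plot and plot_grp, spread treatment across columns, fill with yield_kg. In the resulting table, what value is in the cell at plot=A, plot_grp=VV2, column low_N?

Wide layout: rows indexed by plot and plot_grp, columns are the 5 distinct treatment values (high_N, low_N, shaded, irrigated, control).
Cell (plot=A, plot_grp=VV2, treatment=low_N) draws from the long row where plot=A, plot_grp=VV2 and treatment=low_N, which has yield_kg=989.

989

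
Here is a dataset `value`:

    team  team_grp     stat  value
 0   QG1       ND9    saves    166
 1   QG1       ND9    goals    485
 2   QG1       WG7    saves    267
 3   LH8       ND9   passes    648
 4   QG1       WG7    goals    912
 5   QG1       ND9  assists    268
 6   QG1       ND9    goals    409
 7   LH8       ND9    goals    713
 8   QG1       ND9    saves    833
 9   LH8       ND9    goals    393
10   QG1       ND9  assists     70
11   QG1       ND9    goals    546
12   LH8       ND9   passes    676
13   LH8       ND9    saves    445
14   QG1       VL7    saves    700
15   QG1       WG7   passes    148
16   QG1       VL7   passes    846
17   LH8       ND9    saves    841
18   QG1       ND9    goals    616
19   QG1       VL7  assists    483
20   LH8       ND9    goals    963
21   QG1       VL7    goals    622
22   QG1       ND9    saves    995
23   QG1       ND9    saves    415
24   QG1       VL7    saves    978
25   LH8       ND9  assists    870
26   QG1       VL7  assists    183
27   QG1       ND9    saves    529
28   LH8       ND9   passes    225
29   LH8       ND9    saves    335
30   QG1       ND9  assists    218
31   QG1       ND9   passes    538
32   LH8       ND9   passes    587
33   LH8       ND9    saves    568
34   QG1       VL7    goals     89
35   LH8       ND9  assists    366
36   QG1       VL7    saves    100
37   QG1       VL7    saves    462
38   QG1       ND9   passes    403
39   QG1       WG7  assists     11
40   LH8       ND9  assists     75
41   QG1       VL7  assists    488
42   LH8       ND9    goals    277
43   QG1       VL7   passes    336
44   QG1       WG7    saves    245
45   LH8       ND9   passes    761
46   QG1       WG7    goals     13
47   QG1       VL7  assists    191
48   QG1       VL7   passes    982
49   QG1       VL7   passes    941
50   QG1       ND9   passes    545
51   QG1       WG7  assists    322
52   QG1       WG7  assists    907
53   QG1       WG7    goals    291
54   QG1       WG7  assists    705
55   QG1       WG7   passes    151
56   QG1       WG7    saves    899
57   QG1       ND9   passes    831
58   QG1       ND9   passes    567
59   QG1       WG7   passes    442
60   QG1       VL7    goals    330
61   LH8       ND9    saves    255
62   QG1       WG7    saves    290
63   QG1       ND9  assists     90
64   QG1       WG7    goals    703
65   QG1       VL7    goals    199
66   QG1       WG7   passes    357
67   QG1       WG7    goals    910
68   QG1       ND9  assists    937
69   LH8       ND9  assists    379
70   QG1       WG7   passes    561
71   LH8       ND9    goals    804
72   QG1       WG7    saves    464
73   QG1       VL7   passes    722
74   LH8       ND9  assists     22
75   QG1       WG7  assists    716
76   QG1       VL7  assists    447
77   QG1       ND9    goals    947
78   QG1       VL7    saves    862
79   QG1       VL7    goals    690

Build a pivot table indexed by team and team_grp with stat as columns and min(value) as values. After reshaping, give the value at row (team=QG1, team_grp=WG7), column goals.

Rows with team=QG1, team_grp=WG7 and stat=goals: value values are 912, 13, 291, 703, 910.
min(912, 13, 291, 703, 910) = 13.

13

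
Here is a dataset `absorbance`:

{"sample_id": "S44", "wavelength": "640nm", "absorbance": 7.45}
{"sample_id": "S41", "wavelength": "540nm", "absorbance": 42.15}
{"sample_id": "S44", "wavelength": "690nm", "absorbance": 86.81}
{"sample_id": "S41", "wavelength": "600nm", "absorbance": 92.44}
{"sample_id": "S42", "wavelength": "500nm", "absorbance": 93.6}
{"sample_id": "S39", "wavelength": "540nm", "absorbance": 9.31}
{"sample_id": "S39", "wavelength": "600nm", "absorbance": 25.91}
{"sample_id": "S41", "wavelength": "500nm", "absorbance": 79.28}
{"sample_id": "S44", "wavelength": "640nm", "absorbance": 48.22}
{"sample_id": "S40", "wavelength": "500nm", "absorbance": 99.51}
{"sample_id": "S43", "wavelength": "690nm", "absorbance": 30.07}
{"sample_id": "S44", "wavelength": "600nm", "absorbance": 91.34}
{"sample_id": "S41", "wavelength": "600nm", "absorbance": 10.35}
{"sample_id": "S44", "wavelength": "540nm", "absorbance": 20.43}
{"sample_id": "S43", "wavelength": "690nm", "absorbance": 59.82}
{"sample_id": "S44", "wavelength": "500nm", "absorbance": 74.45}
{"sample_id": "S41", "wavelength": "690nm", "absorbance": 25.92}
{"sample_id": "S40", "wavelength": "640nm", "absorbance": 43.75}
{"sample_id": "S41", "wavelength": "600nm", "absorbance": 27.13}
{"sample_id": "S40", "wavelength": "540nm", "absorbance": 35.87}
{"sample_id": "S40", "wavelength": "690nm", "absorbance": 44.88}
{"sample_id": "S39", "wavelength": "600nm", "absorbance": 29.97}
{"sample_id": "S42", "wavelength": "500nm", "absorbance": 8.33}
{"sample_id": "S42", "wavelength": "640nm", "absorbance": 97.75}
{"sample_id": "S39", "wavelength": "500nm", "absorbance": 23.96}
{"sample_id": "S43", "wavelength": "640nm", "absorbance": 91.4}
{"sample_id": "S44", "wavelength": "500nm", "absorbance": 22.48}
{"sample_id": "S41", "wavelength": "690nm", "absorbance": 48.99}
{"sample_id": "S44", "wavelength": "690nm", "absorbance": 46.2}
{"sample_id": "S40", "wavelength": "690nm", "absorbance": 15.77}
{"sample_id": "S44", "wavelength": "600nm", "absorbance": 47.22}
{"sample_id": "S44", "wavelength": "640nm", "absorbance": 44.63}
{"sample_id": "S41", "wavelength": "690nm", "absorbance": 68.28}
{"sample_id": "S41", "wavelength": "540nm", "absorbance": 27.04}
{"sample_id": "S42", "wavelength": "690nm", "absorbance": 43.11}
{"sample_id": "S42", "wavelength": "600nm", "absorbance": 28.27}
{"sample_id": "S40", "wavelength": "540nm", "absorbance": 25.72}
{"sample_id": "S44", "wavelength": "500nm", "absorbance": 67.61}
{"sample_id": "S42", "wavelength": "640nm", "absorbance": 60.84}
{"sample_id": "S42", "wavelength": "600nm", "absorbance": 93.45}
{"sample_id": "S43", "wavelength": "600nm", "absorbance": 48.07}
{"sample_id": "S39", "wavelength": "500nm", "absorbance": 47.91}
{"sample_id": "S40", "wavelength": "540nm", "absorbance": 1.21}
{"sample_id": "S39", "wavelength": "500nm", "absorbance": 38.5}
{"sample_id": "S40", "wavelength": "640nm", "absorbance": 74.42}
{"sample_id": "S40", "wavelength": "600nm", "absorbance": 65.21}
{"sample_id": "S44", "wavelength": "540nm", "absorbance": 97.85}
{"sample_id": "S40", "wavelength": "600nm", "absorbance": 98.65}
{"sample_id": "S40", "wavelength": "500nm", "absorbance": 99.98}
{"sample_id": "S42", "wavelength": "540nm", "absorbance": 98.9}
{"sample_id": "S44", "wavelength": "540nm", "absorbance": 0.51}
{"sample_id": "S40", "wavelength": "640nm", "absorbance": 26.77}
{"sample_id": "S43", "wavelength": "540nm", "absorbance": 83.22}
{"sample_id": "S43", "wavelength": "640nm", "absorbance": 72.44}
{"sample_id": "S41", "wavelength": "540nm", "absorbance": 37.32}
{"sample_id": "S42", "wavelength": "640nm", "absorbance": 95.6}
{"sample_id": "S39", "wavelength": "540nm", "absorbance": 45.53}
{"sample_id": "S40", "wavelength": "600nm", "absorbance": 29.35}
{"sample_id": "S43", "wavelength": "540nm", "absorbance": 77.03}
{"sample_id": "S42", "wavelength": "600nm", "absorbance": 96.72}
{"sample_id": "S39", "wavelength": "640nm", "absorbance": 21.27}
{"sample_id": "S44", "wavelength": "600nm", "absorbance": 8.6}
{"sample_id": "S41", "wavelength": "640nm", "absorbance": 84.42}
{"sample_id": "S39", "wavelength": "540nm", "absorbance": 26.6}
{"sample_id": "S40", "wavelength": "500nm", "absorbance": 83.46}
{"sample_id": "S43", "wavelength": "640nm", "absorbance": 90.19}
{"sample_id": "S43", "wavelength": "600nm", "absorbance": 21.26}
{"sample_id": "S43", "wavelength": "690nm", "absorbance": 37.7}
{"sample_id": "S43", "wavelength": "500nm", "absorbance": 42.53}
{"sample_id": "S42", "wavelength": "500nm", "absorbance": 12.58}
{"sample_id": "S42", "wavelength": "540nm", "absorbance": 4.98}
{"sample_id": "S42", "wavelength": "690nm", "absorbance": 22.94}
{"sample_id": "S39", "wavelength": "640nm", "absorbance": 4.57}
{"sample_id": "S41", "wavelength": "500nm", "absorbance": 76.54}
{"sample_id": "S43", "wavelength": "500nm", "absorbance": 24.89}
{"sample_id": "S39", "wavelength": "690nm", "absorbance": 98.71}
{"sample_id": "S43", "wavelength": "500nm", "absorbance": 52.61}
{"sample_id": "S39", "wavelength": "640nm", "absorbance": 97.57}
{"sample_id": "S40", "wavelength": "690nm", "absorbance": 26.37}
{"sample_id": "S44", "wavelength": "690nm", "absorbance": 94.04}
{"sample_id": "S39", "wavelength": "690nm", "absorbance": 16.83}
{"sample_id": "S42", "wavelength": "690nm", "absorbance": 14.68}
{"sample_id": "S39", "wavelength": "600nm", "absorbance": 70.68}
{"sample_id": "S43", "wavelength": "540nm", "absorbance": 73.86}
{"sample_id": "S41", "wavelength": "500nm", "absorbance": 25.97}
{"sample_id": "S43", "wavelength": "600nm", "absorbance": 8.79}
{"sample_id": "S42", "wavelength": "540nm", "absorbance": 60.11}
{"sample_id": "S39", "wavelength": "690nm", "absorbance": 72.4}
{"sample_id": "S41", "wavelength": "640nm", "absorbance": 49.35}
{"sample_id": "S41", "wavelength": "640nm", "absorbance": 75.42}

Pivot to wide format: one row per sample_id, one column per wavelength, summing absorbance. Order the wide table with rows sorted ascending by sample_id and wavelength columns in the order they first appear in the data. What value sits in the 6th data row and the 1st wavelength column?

With rows sorted ascending by sample_id, row 6 is sample_id=S44. wavelength columns in first-appearance order: 640nm, 540nm, 690nm, 600nm, 500nm; column 1 is 640nm.
Long rows with sample_id=S44, wavelength=640nm: 7.45 + 48.22 + 44.63 = 100.30.

100.30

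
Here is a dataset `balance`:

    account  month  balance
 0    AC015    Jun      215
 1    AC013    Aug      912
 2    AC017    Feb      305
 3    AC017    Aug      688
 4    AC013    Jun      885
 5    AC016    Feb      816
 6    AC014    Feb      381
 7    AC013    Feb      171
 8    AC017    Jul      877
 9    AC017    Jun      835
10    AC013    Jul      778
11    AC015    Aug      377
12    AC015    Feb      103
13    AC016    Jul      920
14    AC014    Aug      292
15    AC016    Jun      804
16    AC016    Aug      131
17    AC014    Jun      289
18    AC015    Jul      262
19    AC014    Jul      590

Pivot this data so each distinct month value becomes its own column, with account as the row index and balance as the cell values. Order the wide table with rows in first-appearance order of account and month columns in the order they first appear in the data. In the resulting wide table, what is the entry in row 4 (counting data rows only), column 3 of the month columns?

816

With rows in first-appearance order of account, row 4 is account=AC016. month columns in first-appearance order: Jun, Aug, Feb, Jul; column 3 is Feb.
Long rows with account=AC016, month=Feb: balance = 816.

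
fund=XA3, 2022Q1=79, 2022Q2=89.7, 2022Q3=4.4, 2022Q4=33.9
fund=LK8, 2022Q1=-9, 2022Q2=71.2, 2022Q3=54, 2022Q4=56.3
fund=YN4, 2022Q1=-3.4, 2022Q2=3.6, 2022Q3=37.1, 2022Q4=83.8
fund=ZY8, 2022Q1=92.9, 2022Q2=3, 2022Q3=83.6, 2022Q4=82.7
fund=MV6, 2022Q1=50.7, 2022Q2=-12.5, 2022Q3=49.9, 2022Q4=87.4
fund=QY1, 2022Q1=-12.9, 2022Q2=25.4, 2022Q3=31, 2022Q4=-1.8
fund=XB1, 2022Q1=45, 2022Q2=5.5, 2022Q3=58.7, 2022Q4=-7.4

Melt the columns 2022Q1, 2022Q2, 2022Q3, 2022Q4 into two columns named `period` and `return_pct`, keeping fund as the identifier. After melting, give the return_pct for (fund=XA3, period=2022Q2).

Unpivoting turns each (fund, wide-column) pair into one long row.
The wide cell at row XA3, column 2022Q2 holds 89.7, so the long row (XA3, 2022Q2) has return_pct=89.7.

89.7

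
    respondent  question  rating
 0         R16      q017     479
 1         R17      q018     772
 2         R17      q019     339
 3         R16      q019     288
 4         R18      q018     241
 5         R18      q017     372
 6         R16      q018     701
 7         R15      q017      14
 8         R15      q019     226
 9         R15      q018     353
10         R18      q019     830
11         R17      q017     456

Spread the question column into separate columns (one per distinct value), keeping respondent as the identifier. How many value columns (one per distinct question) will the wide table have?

3

3 distinct question values: q017, q018, q019.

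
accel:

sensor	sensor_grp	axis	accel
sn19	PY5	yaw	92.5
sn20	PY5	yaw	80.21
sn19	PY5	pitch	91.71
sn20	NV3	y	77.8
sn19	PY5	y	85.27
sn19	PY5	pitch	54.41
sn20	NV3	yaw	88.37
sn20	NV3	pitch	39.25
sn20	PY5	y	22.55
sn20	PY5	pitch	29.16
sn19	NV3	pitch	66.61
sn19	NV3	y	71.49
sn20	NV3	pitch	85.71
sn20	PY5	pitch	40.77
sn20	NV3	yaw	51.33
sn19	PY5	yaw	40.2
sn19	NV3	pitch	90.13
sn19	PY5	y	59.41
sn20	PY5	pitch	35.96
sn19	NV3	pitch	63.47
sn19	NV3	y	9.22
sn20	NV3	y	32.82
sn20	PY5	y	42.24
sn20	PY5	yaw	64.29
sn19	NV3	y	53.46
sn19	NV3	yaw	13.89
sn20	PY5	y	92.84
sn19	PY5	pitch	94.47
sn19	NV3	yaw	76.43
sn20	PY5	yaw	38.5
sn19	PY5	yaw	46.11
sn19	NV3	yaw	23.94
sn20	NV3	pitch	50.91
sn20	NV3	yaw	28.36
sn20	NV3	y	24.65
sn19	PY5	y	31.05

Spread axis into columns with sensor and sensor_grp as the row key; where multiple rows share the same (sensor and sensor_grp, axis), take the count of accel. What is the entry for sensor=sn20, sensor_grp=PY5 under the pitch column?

3

Rows with sensor=sn20, sensor_grp=PY5 and axis=pitch: accel values are 29.16, 40.77, 35.96.
3 rows match — count = 3.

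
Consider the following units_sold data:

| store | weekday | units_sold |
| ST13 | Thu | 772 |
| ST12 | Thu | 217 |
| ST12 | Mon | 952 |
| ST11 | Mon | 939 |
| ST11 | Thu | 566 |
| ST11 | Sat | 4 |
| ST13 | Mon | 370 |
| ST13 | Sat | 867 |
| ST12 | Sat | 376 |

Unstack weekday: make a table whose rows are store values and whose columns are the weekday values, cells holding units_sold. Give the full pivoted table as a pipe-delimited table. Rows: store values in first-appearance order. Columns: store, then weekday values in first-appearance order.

Columns: store plus the 3 distinct weekday values (Thu, Mon, Sat).
For example, row ST13 column Thu takes units_sold=772 from the long row (ST13, Thu).

| store | Thu | Mon | Sat |
| ST13 | 772 | 370 | 867 |
| ST12 | 217 | 952 | 376 |
| ST11 | 566 | 939 | 4 |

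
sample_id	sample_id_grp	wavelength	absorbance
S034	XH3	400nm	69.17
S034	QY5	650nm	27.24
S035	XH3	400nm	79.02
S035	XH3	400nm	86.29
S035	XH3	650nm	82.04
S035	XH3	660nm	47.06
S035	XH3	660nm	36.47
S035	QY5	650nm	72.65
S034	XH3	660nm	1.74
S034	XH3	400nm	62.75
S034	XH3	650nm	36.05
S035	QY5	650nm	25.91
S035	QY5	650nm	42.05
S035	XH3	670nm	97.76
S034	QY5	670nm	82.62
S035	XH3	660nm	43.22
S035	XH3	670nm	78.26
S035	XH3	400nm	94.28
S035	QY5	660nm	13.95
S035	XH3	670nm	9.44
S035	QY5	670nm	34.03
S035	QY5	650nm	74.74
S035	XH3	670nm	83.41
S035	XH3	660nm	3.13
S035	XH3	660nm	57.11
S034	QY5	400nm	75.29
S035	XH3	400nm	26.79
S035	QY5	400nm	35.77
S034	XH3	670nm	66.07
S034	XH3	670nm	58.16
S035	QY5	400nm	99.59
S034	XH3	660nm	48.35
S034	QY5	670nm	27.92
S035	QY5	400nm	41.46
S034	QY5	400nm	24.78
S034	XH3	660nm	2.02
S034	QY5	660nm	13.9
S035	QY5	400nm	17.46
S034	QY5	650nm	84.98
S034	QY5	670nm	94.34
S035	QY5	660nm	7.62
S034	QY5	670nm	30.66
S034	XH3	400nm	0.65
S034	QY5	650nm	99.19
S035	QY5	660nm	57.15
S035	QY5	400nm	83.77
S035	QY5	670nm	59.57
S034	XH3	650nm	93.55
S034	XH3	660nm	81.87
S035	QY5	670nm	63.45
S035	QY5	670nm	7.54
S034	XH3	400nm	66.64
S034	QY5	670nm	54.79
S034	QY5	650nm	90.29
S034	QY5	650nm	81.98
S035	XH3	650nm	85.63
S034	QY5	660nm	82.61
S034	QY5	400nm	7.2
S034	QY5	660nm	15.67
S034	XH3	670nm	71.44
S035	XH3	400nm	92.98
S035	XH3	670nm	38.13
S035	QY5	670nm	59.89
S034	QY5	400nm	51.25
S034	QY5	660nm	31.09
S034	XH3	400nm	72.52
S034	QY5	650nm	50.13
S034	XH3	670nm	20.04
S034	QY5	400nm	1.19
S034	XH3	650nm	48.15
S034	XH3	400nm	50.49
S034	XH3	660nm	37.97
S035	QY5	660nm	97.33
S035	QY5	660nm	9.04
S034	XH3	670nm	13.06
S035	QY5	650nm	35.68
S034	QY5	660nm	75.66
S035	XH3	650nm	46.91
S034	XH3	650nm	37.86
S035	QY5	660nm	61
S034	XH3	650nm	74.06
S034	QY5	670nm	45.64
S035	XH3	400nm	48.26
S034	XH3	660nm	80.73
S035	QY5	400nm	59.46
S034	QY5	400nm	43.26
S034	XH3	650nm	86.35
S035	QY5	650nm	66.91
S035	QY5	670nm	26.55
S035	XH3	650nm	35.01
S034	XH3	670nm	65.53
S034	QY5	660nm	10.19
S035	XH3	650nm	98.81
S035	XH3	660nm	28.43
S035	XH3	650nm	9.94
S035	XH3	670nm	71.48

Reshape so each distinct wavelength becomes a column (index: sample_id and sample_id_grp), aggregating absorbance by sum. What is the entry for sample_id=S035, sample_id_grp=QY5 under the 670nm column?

Rows with sample_id=S035, sample_id_grp=QY5 and wavelength=670nm: absorbance values are 34.03, 59.57, 63.45, 7.54, 59.89, 26.55.
34.03 + 59.57 + 63.45 + 7.54 + 59.89 + 26.55 = 251.03.

251.03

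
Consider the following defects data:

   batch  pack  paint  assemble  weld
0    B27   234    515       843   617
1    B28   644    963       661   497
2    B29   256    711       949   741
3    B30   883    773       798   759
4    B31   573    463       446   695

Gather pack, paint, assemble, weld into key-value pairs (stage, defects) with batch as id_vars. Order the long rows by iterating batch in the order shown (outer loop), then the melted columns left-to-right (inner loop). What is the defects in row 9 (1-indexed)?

256

20 rows total (5 × 4). Row 9: index ⌊(9-1)/4⌋ = 2 into batch → B29; (9-1) mod 4 = 0 into the melted columns → pack.
So row 9 is (B29, pack, 256); defects = 256.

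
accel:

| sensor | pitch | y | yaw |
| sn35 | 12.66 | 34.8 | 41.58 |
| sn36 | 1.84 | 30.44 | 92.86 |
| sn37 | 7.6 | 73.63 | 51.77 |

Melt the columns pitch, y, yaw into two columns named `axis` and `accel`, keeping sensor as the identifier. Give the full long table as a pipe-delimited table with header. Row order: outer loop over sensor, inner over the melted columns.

| sensor | axis | accel |
| sn35 | pitch | 12.66 |
| sn35 | y | 34.8 |
| sn35 | yaw | 41.58 |
| sn36 | pitch | 1.84 |
| sn36 | y | 30.44 |
| sn36 | yaw | 92.86 |
| sn37 | pitch | 7.6 |
| sn37 | y | 73.63 |
| sn37 | yaw | 51.77 |

Each (sensor, column) pair becomes one row: 3 × 3 = 9 rows.
For example, (sn35, pitch) → accel=12.66.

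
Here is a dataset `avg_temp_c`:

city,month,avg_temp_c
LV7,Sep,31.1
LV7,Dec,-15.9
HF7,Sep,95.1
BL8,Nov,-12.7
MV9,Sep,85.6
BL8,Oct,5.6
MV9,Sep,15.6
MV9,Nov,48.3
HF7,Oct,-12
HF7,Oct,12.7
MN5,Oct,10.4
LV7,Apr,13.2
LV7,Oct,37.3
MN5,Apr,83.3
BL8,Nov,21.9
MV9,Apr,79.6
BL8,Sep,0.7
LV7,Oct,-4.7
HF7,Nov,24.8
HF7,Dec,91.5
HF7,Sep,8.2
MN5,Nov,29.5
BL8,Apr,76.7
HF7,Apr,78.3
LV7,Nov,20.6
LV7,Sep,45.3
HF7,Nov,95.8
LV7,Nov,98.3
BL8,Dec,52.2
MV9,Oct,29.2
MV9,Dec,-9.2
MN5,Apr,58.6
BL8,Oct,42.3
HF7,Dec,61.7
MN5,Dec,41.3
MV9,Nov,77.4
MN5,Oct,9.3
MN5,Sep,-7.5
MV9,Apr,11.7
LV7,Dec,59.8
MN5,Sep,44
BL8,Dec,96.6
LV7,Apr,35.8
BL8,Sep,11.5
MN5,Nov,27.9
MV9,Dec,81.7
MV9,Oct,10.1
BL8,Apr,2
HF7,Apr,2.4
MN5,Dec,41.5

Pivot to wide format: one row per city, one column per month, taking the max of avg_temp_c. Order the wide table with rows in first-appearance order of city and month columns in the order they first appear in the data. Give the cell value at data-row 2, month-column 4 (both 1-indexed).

With rows in first-appearance order of city, row 2 is city=HF7. month columns in first-appearance order: Sep, Dec, Nov, Oct, Apr; column 4 is Oct.
Long rows with city=HF7, month=Oct: max(-12, 12.7) = 12.7.

12.7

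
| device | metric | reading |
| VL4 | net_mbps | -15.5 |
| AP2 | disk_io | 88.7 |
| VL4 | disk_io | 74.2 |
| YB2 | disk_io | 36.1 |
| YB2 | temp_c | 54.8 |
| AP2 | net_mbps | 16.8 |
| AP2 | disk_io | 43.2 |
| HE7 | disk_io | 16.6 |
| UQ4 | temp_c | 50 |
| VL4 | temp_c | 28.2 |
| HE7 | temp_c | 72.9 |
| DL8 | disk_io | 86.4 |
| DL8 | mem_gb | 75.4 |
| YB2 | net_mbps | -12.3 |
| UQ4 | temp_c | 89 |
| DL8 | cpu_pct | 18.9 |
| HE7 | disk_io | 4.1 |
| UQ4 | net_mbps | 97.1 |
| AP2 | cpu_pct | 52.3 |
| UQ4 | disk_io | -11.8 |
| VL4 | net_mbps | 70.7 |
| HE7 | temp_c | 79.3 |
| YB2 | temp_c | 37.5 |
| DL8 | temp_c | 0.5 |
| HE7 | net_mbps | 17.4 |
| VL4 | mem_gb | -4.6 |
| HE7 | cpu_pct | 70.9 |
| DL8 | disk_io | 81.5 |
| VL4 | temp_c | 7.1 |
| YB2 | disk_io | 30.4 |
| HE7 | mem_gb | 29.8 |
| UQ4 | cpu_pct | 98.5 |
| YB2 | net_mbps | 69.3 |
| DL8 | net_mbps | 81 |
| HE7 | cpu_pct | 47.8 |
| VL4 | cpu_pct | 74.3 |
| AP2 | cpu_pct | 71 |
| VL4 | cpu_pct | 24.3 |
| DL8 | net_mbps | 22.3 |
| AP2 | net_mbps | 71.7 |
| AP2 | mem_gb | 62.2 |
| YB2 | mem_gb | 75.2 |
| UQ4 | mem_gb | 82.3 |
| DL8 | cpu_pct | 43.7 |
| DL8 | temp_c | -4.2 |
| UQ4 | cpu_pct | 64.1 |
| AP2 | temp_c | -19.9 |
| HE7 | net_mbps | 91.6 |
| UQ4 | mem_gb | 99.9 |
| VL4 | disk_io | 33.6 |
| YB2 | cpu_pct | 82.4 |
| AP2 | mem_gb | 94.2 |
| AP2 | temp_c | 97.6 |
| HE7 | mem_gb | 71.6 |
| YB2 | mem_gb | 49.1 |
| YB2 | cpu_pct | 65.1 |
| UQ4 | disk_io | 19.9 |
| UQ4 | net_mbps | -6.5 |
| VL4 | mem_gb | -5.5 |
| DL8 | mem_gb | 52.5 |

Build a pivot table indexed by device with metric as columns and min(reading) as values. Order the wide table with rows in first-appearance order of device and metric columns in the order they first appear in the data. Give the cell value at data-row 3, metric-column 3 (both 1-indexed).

37.5

With rows in first-appearance order of device, row 3 is device=YB2. metric columns in first-appearance order: net_mbps, disk_io, temp_c, mem_gb, cpu_pct; column 3 is temp_c.
Long rows with device=YB2, metric=temp_c: min(54.8, 37.5) = 37.5.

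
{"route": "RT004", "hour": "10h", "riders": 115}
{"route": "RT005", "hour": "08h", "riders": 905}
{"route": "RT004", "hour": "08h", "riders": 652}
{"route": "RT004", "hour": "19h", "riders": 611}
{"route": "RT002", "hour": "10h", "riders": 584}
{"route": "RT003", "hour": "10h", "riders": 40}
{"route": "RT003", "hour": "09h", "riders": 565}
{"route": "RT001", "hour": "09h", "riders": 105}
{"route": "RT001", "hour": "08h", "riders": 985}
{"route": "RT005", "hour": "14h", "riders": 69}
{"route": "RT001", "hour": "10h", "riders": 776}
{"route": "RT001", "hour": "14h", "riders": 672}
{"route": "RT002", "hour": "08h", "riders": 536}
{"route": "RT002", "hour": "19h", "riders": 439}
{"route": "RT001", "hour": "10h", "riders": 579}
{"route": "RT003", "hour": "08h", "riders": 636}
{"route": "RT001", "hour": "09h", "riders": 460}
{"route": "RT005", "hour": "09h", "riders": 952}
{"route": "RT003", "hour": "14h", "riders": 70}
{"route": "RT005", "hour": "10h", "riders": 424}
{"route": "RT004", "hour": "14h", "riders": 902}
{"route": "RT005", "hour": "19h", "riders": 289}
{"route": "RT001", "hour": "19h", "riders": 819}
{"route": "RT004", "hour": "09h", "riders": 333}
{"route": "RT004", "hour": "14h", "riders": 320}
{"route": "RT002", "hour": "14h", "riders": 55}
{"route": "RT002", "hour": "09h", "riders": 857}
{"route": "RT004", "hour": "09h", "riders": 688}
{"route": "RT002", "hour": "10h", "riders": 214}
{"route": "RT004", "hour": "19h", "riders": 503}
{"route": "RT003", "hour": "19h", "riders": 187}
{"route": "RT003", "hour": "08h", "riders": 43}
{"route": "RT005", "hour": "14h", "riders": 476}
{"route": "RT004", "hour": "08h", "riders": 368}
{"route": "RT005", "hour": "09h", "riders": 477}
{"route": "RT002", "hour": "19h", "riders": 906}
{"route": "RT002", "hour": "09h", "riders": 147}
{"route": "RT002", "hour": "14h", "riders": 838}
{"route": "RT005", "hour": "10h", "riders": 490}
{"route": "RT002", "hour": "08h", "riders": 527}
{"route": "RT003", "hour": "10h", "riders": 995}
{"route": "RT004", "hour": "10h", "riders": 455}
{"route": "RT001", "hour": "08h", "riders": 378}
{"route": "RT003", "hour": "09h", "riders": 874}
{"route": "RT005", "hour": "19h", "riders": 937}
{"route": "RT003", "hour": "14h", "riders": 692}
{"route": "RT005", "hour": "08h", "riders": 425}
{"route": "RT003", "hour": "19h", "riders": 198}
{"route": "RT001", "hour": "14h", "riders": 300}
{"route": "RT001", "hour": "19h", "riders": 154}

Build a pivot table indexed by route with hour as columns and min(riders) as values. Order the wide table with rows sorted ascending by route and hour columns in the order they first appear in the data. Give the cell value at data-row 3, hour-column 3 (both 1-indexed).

187

With rows sorted ascending by route, row 3 is route=RT003. hour columns in first-appearance order: 10h, 08h, 19h, 09h, 14h; column 3 is 19h.
Long rows with route=RT003, hour=19h: min(187, 198) = 187.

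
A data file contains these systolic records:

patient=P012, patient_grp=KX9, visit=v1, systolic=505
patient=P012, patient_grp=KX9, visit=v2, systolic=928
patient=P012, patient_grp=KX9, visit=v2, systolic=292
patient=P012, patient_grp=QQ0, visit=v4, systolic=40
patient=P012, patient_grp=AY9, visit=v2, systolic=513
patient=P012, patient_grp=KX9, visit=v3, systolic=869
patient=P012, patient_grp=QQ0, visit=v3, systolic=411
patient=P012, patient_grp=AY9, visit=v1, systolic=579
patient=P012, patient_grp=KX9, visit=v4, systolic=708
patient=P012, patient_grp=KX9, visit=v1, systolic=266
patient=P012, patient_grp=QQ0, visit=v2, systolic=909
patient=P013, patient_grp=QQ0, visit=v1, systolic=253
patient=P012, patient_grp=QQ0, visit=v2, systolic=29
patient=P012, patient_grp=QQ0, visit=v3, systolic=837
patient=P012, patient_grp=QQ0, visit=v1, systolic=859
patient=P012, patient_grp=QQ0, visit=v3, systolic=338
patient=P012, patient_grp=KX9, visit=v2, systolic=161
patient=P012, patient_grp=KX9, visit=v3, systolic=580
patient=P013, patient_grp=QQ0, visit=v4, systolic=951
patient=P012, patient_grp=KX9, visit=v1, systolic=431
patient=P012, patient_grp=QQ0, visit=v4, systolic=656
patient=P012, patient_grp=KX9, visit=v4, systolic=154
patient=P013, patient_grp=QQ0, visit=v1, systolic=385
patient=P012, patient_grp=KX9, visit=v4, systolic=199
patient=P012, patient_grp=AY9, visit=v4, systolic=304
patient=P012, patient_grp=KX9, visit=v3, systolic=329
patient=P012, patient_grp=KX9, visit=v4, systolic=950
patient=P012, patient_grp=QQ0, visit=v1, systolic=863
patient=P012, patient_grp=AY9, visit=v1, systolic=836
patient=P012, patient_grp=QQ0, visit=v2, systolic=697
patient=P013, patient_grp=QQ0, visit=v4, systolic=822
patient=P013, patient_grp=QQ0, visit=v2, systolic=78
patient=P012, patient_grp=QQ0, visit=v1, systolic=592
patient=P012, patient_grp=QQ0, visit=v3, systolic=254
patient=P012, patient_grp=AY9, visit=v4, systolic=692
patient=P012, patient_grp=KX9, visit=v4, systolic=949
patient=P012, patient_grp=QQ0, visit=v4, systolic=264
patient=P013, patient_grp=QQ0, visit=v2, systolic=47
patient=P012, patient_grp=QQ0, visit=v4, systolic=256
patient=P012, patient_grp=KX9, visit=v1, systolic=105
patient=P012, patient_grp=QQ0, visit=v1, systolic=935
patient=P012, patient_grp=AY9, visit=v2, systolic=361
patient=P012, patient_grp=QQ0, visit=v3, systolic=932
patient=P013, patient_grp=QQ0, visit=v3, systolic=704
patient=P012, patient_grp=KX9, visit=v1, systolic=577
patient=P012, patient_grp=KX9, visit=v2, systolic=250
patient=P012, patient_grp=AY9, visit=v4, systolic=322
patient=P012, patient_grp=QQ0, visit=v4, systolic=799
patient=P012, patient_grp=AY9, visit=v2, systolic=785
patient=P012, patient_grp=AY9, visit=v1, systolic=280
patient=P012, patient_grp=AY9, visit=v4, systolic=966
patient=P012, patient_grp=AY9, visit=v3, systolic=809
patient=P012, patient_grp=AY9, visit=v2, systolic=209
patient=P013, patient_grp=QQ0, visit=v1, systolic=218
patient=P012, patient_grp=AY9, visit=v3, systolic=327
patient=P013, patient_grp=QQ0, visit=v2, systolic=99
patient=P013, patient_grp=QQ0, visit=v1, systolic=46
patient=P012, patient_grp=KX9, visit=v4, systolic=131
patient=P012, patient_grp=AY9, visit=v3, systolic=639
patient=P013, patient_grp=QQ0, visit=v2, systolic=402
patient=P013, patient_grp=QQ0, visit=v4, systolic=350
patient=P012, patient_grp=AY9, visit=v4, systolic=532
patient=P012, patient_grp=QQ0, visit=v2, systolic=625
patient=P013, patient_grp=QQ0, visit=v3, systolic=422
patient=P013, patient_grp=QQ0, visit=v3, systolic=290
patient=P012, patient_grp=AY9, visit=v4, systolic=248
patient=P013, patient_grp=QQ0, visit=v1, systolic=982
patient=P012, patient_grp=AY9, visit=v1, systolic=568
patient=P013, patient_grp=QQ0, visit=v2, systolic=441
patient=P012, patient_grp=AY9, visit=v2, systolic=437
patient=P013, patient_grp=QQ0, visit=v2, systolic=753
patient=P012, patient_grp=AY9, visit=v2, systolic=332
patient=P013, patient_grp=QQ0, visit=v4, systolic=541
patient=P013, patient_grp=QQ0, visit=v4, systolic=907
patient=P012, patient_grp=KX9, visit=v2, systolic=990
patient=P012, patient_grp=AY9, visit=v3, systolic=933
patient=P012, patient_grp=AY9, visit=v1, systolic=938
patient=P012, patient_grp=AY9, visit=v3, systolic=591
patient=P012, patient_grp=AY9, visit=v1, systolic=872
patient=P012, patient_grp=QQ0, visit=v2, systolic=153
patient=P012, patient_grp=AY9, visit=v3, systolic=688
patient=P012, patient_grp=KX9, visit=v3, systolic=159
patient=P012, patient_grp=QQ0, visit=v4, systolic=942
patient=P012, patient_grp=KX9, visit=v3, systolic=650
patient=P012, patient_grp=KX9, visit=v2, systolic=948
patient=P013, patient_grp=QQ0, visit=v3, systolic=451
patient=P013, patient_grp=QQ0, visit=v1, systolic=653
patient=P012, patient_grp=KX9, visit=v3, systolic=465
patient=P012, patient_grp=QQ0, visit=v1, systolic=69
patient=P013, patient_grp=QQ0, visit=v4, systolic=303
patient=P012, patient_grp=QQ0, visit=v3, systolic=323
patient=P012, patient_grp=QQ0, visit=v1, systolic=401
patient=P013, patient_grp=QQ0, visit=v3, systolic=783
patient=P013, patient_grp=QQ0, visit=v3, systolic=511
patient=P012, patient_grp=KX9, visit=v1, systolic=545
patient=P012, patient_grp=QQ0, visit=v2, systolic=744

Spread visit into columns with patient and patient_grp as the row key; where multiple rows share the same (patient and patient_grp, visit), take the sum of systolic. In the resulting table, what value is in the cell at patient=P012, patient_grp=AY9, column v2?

2637

Rows with patient=P012, patient_grp=AY9 and visit=v2: systolic values are 513, 361, 785, 209, 437, 332.
513 + 361 + 785 + 209 + 437 + 332 = 2637.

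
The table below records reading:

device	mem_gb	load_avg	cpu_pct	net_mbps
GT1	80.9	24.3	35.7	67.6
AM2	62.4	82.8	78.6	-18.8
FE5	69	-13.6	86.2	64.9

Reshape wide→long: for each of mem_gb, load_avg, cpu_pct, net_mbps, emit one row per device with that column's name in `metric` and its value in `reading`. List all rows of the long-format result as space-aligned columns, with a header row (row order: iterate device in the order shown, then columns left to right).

device  metric    reading
GT1     mem_gb    80.9   
GT1     load_avg  24.3   
GT1     cpu_pct   35.7   
GT1     net_mbps  67.6   
AM2     mem_gb    62.4   
AM2     load_avg  82.8   
AM2     cpu_pct   78.6   
AM2     net_mbps  -18.8  
FE5     mem_gb    69     
FE5     load_avg  -13.6  
FE5     cpu_pct   86.2   
FE5     net_mbps  64.9   

Each (device, column) pair becomes one row: 3 × 4 = 12 rows.
For example, (GT1, mem_gb) → reading=80.9.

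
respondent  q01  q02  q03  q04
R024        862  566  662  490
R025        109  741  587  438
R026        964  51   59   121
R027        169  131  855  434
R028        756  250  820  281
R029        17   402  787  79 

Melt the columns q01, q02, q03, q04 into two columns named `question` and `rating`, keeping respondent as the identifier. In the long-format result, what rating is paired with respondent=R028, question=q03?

820

Unpivoting turns each (respondent, wide-column) pair into one long row.
The wide cell at row R028, column q03 holds 820, so the long row (R028, q03) has rating=820.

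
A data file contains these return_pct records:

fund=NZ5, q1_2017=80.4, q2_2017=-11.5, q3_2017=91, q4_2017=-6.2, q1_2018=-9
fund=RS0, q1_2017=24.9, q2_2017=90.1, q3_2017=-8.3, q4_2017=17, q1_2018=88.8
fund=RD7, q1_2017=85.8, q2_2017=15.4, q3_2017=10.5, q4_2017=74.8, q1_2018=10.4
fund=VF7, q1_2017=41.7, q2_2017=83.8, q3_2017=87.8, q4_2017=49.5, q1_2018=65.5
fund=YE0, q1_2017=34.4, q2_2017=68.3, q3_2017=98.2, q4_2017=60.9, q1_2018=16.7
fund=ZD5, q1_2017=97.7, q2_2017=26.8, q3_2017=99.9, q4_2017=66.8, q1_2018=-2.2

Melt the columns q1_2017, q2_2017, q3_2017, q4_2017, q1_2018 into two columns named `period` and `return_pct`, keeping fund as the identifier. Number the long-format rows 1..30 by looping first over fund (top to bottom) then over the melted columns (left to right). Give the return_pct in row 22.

30 rows total (6 × 5). Row 22: index ⌊(22-1)/5⌋ = 4 into fund → YE0; (22-1) mod 5 = 1 into the melted columns → q2_2017.
So row 22 is (YE0, q2_2017, 68.3); return_pct = 68.3.

68.3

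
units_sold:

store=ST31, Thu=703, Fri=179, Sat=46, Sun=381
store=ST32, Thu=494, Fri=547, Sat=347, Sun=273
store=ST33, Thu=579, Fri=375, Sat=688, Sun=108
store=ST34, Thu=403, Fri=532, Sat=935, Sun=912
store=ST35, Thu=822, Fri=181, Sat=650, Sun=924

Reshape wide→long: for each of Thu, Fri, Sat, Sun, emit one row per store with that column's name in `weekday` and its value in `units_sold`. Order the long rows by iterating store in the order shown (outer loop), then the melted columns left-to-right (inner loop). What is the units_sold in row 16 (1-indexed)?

20 rows total (5 × 4). Row 16: index ⌊(16-1)/4⌋ = 3 into store → ST34; (16-1) mod 4 = 3 into the melted columns → Sun.
So row 16 is (ST34, Sun, 912); units_sold = 912.

912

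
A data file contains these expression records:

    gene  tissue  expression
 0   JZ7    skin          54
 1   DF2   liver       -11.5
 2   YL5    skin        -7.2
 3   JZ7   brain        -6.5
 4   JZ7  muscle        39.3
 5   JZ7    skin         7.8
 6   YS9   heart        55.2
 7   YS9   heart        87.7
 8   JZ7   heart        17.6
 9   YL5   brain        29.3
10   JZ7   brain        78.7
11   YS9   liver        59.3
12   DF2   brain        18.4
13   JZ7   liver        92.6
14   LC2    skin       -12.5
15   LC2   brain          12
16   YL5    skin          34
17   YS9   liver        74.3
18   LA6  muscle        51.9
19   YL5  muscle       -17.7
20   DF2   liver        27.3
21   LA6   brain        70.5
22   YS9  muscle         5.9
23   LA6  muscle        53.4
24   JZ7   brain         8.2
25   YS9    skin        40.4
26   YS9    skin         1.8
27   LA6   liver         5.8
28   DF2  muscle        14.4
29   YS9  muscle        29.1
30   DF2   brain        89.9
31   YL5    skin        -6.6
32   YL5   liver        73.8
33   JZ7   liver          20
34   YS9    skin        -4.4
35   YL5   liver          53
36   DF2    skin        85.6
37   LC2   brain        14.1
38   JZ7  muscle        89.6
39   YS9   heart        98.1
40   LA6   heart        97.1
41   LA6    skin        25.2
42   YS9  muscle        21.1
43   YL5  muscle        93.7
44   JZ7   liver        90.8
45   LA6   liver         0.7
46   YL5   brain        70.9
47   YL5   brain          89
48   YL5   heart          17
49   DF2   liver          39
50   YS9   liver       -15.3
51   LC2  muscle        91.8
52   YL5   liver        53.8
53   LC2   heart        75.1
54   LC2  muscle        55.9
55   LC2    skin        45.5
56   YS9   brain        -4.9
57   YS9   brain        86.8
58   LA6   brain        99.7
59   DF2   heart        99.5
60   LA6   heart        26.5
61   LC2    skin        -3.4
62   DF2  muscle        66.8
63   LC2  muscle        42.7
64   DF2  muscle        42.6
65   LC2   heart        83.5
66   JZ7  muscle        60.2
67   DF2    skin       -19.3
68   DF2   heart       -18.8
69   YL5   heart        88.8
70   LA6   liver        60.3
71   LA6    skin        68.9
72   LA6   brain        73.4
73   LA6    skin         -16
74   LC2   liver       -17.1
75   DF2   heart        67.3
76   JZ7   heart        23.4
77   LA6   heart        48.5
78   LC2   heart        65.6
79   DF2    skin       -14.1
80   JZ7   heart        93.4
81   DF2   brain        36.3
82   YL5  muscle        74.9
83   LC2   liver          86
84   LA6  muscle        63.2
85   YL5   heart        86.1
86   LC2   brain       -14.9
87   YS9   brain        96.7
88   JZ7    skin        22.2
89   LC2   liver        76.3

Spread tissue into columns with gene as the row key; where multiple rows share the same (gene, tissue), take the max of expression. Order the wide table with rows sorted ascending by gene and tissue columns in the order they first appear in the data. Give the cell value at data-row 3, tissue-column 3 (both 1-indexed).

99.7

With rows sorted ascending by gene, row 3 is gene=LA6. tissue columns in first-appearance order: skin, liver, brain, muscle, heart; column 3 is brain.
Long rows with gene=LA6, tissue=brain: max(70.5, 99.7, 73.4) = 99.7.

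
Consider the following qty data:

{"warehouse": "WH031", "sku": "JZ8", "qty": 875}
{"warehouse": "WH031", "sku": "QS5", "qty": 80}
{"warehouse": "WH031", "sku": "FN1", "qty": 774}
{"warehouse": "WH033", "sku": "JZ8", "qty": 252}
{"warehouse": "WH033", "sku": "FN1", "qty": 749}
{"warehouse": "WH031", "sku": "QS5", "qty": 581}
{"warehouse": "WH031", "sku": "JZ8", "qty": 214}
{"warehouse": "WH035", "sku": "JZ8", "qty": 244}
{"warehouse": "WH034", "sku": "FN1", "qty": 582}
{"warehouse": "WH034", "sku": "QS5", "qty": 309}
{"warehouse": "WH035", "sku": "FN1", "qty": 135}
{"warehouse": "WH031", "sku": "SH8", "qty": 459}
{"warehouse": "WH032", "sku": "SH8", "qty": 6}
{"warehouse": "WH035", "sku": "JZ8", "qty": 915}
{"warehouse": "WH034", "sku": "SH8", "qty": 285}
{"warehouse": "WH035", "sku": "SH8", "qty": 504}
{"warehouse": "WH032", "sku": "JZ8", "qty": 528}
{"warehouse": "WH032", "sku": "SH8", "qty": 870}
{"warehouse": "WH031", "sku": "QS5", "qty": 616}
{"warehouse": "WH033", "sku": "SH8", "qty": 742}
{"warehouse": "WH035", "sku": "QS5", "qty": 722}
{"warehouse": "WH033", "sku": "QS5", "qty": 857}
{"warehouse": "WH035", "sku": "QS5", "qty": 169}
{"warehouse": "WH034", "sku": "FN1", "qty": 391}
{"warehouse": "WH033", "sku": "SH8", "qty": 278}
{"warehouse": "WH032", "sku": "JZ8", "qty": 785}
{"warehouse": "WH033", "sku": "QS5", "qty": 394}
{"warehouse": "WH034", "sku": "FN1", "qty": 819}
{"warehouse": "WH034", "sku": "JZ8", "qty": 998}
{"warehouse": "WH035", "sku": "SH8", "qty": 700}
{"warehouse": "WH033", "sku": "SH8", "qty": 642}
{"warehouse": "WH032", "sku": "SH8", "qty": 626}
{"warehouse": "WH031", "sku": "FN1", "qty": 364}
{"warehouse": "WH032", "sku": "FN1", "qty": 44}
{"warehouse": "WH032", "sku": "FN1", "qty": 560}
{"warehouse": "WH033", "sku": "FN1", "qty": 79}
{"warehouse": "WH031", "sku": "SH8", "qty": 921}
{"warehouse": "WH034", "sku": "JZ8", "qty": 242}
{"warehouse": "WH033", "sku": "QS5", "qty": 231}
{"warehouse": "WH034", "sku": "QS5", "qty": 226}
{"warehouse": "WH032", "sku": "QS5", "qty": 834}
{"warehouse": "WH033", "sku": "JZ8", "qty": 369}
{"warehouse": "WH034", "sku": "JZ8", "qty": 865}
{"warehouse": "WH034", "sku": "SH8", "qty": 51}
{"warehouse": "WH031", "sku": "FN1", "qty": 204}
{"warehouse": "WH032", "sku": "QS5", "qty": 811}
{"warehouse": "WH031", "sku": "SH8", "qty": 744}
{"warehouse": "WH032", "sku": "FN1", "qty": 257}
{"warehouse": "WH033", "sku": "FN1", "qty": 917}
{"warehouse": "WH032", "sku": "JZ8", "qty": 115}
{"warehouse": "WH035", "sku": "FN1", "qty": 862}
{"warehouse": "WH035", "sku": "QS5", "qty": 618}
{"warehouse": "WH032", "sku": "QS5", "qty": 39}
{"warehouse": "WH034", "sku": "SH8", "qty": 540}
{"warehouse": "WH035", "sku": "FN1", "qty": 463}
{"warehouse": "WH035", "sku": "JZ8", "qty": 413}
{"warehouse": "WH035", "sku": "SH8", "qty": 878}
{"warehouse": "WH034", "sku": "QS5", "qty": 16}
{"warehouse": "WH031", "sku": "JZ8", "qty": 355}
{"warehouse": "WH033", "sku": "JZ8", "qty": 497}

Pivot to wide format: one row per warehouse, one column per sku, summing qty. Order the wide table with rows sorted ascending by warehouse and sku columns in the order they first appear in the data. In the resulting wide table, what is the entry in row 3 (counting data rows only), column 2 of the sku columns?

1482

With rows sorted ascending by warehouse, row 3 is warehouse=WH033. sku columns in first-appearance order: JZ8, QS5, FN1, SH8; column 2 is QS5.
Long rows with warehouse=WH033, sku=QS5: 857 + 394 + 231 = 1482.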